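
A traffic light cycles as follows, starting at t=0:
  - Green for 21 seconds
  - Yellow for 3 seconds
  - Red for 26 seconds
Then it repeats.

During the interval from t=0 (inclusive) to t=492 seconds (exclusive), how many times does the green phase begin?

Answer: 10

Derivation:
Cycle = 21+3+26 = 50s
green phase starts at t = k*50 + 0 for k=0,1,2,...
Need k*50+0 < 492 → k < 9.840
k ∈ {0, ..., 9} → 10 starts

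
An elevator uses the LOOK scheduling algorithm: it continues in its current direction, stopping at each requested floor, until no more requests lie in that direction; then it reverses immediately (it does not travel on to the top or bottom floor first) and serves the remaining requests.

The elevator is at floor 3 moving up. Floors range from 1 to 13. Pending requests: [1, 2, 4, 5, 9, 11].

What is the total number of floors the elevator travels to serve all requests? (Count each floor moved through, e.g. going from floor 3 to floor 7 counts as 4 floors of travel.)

Answer: 18

Derivation:
Start at floor 3 moving up, LOOK stop order: [4, 5, 9, 11, 2, 1]
  3 → 4: |4-3| = 1, total = 1
  4 → 5: |5-4| = 1, total = 2
  5 → 9: |9-5| = 4, total = 6
  9 → 11: |11-9| = 2, total = 8
  11 → 2: |2-11| = 9, total = 17
  2 → 1: |1-2| = 1, total = 18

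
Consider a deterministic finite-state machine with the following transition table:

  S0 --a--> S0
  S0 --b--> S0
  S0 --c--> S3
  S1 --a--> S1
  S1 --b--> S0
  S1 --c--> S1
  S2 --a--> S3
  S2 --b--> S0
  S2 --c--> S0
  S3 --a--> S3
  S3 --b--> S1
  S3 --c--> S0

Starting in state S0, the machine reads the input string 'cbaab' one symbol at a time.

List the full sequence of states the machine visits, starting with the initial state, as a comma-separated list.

Start: S0
  read 'c': S0 --c--> S3
  read 'b': S3 --b--> S1
  read 'a': S1 --a--> S1
  read 'a': S1 --a--> S1
  read 'b': S1 --b--> S0

Answer: S0, S3, S1, S1, S1, S0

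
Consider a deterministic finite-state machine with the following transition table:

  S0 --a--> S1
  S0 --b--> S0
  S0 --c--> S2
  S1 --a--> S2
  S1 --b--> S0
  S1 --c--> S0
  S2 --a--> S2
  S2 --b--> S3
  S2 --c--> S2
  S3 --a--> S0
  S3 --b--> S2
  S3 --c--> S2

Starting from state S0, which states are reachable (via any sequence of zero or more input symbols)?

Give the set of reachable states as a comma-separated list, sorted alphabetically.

BFS from S0:
  visit S0: S0--a-->S1 (new), S0--b-->S0 (seen), S0--c-->S2 (new)
  visit S1: S1--a-->S2 (seen), S1--b-->S0 (seen), S1--c-->S0 (seen)
  visit S2: S2--a-->S2 (seen), S2--b-->S3 (new), S2--c-->S2 (seen)
  visit S3: S3--a-->S0 (seen), S3--b-->S2 (seen), S3--c-->S2 (seen)

Answer: S0, S1, S2, S3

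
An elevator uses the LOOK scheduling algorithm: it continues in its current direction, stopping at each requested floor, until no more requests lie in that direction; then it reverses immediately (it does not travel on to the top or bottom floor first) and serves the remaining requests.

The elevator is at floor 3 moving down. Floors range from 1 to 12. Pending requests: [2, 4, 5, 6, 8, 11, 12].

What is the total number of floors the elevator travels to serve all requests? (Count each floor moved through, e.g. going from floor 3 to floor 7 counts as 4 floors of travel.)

Answer: 11

Derivation:
Start at floor 3 moving down, LOOK stop order: [2, 4, 5, 6, 8, 11, 12]
  3 → 2: |2-3| = 1, total = 1
  2 → 4: |4-2| = 2, total = 3
  4 → 5: |5-4| = 1, total = 4
  5 → 6: |6-5| = 1, total = 5
  6 → 8: |8-6| = 2, total = 7
  8 → 11: |11-8| = 3, total = 10
  11 → 12: |12-11| = 1, total = 11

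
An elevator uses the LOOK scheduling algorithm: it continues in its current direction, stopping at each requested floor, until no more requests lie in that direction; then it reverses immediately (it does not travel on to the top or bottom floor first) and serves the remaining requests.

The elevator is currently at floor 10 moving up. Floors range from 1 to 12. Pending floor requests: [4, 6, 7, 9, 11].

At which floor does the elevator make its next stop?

Answer: 11

Derivation:
Current floor: 10, direction: up
Requests above: [11]
Requests below: [4, 6, 7, 9]
Moving up and requests lie above → nearest above is min([11]) = 11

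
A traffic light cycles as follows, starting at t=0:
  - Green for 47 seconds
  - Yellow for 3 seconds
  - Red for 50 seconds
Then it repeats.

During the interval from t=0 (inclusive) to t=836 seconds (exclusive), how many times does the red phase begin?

Answer: 8

Derivation:
Cycle = 47+3+50 = 100s
red phase starts at t = k*100 + 50 for k=0,1,2,...
Need k*100+50 < 836 → k < 7.860
k ∈ {0, ..., 7} → 8 starts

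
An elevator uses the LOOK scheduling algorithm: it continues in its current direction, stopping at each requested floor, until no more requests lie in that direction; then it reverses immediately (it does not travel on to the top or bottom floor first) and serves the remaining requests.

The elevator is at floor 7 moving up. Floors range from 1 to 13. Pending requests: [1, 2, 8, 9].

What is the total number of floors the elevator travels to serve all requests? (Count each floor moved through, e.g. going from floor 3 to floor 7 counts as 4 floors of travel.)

Answer: 10

Derivation:
Start at floor 7 moving up, LOOK stop order: [8, 9, 2, 1]
  7 → 8: |8-7| = 1, total = 1
  8 → 9: |9-8| = 1, total = 2
  9 → 2: |2-9| = 7, total = 9
  2 → 1: |1-2| = 1, total = 10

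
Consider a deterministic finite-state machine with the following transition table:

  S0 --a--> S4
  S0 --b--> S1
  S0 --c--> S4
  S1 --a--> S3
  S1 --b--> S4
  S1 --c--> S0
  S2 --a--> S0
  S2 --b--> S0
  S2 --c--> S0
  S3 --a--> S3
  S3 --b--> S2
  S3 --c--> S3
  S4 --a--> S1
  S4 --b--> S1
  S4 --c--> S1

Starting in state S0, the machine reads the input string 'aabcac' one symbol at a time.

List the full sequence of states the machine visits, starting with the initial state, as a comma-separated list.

Start: S0
  read 'a': S0 --a--> S4
  read 'a': S4 --a--> S1
  read 'b': S1 --b--> S4
  read 'c': S4 --c--> S1
  read 'a': S1 --a--> S3
  read 'c': S3 --c--> S3

Answer: S0, S4, S1, S4, S1, S3, S3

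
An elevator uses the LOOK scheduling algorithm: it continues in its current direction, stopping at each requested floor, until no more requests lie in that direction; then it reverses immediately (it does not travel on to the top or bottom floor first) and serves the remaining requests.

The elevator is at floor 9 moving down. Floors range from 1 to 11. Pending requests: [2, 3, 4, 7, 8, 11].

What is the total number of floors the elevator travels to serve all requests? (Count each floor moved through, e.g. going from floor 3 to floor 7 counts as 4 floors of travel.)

Start at floor 9 moving down, LOOK stop order: [8, 7, 4, 3, 2, 11]
  9 → 8: |8-9| = 1, total = 1
  8 → 7: |7-8| = 1, total = 2
  7 → 4: |4-7| = 3, total = 5
  4 → 3: |3-4| = 1, total = 6
  3 → 2: |2-3| = 1, total = 7
  2 → 11: |11-2| = 9, total = 16

Answer: 16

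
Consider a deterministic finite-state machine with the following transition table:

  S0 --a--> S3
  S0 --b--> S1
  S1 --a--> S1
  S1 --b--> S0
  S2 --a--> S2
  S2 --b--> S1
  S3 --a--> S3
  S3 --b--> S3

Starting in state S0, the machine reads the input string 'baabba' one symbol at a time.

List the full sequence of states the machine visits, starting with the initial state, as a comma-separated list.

Answer: S0, S1, S1, S1, S0, S1, S1

Derivation:
Start: S0
  read 'b': S0 --b--> S1
  read 'a': S1 --a--> S1
  read 'a': S1 --a--> S1
  read 'b': S1 --b--> S0
  read 'b': S0 --b--> S1
  read 'a': S1 --a--> S1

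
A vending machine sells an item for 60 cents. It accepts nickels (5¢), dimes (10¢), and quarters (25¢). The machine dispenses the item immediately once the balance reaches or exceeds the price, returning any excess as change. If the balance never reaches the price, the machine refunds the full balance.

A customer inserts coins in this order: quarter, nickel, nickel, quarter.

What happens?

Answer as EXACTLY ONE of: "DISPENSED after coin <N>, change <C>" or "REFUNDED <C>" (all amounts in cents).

Answer: DISPENSED after coin 4, change 0

Derivation:
Price: 60¢
Coin 1 (quarter, 25¢): balance = 25¢
Coin 2 (nickel, 5¢): balance = 30¢
Coin 3 (nickel, 5¢): balance = 35¢
Coin 4 (quarter, 25¢): balance = 60¢
  → balance >= price → DISPENSE, change = 60 - 60 = 0¢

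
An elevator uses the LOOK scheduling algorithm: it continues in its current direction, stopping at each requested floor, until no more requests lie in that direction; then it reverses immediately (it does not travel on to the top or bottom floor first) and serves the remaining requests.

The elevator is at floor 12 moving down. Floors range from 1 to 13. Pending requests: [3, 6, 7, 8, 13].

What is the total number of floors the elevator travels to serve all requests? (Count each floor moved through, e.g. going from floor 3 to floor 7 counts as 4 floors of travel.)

Answer: 19

Derivation:
Start at floor 12 moving down, LOOK stop order: [8, 7, 6, 3, 13]
  12 → 8: |8-12| = 4, total = 4
  8 → 7: |7-8| = 1, total = 5
  7 → 6: |6-7| = 1, total = 6
  6 → 3: |3-6| = 3, total = 9
  3 → 13: |13-3| = 10, total = 19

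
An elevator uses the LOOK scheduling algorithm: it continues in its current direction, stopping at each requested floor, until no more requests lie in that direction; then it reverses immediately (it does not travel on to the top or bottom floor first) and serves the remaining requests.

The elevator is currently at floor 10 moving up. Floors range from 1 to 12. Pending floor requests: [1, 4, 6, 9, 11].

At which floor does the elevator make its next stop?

Current floor: 10, direction: up
Requests above: [11]
Requests below: [1, 4, 6, 9]
Moving up and requests lie above → nearest above is min([11]) = 11

Answer: 11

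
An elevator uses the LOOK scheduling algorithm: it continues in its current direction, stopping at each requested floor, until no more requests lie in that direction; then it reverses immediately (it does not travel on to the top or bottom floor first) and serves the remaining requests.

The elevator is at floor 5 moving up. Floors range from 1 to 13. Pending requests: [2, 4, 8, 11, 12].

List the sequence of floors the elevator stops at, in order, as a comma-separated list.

Current: 5, moving UP
Serve above first (ascending): [8, 11, 12]
Then reverse, serve below (descending): [4, 2]

Answer: 8, 11, 12, 4, 2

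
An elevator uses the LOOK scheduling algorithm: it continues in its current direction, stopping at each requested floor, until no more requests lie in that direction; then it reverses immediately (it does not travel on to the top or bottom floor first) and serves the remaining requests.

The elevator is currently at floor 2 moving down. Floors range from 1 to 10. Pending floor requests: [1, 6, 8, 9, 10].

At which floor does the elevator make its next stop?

Answer: 1

Derivation:
Current floor: 2, direction: down
Requests above: [6, 8, 9, 10]
Requests below: [1]
Moving down and requests lie below → nearest below is max([1]) = 1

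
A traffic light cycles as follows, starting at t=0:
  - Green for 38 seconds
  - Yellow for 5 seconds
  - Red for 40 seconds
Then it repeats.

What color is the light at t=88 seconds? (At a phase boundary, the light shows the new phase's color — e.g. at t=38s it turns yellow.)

Cycle length = 38 + 5 + 40 = 83s
t = 88, phase_t = 88 mod 83 = 5
5 < 38 (green end) → GREEN

Answer: green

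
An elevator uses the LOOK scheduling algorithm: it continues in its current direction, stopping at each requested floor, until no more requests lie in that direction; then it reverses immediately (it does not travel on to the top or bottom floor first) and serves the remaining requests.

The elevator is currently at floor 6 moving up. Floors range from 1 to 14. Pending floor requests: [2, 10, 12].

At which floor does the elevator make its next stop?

Current floor: 6, direction: up
Requests above: [10, 12]
Requests below: [2]
Moving up and requests lie above → nearest above is min([10, 12]) = 10

Answer: 10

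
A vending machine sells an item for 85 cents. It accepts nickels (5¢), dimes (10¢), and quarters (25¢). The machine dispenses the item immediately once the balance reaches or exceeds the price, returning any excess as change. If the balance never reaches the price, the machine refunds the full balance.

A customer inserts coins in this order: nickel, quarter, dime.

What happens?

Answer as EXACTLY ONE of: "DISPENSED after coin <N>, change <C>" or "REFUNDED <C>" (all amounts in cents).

Answer: REFUNDED 40

Derivation:
Price: 85¢
Coin 1 (nickel, 5¢): balance = 5¢
Coin 2 (quarter, 25¢): balance = 30¢
Coin 3 (dime, 10¢): balance = 40¢
All coins inserted, balance 40¢ < price 85¢ → REFUND 40¢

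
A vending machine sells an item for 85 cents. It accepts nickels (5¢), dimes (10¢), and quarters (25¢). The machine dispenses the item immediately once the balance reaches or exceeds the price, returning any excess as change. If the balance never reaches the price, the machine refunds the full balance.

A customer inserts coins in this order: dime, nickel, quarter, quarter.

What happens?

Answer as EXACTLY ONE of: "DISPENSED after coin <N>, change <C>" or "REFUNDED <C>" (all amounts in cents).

Answer: REFUNDED 65

Derivation:
Price: 85¢
Coin 1 (dime, 10¢): balance = 10¢
Coin 2 (nickel, 5¢): balance = 15¢
Coin 3 (quarter, 25¢): balance = 40¢
Coin 4 (quarter, 25¢): balance = 65¢
All coins inserted, balance 65¢ < price 85¢ → REFUND 65¢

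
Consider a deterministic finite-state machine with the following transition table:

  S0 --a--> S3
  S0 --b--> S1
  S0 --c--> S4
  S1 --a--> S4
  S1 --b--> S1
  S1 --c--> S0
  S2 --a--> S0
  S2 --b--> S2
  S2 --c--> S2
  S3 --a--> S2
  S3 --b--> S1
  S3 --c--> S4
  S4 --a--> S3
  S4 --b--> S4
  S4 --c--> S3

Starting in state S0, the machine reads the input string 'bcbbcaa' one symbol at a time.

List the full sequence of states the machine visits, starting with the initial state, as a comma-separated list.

Start: S0
  read 'b': S0 --b--> S1
  read 'c': S1 --c--> S0
  read 'b': S0 --b--> S1
  read 'b': S1 --b--> S1
  read 'c': S1 --c--> S0
  read 'a': S0 --a--> S3
  read 'a': S3 --a--> S2

Answer: S0, S1, S0, S1, S1, S0, S3, S2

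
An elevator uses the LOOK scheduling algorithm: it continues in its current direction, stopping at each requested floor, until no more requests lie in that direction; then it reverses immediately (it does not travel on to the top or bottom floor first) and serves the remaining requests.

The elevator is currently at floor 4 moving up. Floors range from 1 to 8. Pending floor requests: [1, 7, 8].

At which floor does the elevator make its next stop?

Answer: 7

Derivation:
Current floor: 4, direction: up
Requests above: [7, 8]
Requests below: [1]
Moving up and requests lie above → nearest above is min([7, 8]) = 7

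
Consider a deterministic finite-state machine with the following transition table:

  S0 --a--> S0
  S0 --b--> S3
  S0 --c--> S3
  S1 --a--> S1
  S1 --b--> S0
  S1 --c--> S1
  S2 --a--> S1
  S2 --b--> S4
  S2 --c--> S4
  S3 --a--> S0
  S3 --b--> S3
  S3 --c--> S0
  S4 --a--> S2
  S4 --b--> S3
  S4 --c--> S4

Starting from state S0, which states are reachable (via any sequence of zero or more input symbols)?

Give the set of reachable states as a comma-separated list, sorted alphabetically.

BFS from S0:
  visit S0: S0--a-->S0 (seen), S0--b-->S3 (new), S0--c-->S3 (seen)
  visit S3: S3--a-->S0 (seen), S3--b-->S3 (seen), S3--c-->S0 (seen)

Answer: S0, S3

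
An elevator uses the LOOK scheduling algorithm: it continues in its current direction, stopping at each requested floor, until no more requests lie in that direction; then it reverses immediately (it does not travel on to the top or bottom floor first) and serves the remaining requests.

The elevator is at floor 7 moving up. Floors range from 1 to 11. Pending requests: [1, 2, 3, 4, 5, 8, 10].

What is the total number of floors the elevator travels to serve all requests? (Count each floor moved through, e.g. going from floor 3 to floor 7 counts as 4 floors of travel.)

Start at floor 7 moving up, LOOK stop order: [8, 10, 5, 4, 3, 2, 1]
  7 → 8: |8-7| = 1, total = 1
  8 → 10: |10-8| = 2, total = 3
  10 → 5: |5-10| = 5, total = 8
  5 → 4: |4-5| = 1, total = 9
  4 → 3: |3-4| = 1, total = 10
  3 → 2: |2-3| = 1, total = 11
  2 → 1: |1-2| = 1, total = 12

Answer: 12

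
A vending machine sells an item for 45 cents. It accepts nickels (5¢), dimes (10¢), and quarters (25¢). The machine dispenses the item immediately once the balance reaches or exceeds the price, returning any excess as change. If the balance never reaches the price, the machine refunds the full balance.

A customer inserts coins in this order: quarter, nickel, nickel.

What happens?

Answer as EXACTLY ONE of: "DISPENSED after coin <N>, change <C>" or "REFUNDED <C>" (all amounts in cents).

Price: 45¢
Coin 1 (quarter, 25¢): balance = 25¢
Coin 2 (nickel, 5¢): balance = 30¢
Coin 3 (nickel, 5¢): balance = 35¢
All coins inserted, balance 35¢ < price 45¢ → REFUND 35¢

Answer: REFUNDED 35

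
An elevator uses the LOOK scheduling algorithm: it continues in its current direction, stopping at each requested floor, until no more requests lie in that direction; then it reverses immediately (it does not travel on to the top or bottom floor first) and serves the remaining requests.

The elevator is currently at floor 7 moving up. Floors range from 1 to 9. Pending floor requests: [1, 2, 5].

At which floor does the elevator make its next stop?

Answer: 5

Derivation:
Current floor: 7, direction: up
Requests above: []
Requests below: [1, 2, 5]
Moving up but no requests above → reverse; nearest below is max([1, 2, 5]) = 5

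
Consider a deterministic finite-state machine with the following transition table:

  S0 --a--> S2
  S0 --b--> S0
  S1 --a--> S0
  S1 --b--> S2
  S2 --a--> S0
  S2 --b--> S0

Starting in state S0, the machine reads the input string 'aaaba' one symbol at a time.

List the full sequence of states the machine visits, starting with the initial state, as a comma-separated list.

Start: S0
  read 'a': S0 --a--> S2
  read 'a': S2 --a--> S0
  read 'a': S0 --a--> S2
  read 'b': S2 --b--> S0
  read 'a': S0 --a--> S2

Answer: S0, S2, S0, S2, S0, S2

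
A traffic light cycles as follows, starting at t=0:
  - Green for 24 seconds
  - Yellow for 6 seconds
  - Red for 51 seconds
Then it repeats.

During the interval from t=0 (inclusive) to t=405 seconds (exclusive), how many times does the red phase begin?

Answer: 5

Derivation:
Cycle = 24+6+51 = 81s
red phase starts at t = k*81 + 30 for k=0,1,2,...
Need k*81+30 < 405 → k < 4.630
k ∈ {0, ..., 4} → 5 starts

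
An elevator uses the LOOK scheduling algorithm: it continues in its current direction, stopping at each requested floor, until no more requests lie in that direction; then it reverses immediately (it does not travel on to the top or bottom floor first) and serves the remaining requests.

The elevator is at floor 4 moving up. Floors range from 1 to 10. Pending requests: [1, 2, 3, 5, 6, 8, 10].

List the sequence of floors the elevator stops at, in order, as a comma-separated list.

Answer: 5, 6, 8, 10, 3, 2, 1

Derivation:
Current: 4, moving UP
Serve above first (ascending): [5, 6, 8, 10]
Then reverse, serve below (descending): [3, 2, 1]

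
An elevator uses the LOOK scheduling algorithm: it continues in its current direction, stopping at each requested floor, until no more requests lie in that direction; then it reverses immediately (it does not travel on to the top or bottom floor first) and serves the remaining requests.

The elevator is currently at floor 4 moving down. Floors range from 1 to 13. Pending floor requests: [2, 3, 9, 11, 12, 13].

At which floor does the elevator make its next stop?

Current floor: 4, direction: down
Requests above: [9, 11, 12, 13]
Requests below: [2, 3]
Moving down and requests lie below → nearest below is max([2, 3]) = 3

Answer: 3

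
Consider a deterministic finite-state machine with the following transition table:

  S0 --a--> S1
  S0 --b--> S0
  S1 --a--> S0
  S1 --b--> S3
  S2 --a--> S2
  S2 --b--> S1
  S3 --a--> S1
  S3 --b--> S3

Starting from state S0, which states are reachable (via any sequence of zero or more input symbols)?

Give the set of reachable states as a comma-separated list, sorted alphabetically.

Answer: S0, S1, S3

Derivation:
BFS from S0:
  visit S0: S0--a-->S1 (new), S0--b-->S0 (seen)
  visit S1: S1--a-->S0 (seen), S1--b-->S3 (new)
  visit S3: S3--a-->S1 (seen), S3--b-->S3 (seen)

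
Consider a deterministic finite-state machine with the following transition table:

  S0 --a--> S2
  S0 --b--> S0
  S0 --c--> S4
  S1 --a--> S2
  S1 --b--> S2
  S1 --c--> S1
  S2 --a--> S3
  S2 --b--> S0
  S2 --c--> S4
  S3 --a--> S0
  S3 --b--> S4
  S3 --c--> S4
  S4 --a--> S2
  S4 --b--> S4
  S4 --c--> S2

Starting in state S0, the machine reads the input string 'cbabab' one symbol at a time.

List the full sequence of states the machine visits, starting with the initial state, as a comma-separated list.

Answer: S0, S4, S4, S2, S0, S2, S0

Derivation:
Start: S0
  read 'c': S0 --c--> S4
  read 'b': S4 --b--> S4
  read 'a': S4 --a--> S2
  read 'b': S2 --b--> S0
  read 'a': S0 --a--> S2
  read 'b': S2 --b--> S0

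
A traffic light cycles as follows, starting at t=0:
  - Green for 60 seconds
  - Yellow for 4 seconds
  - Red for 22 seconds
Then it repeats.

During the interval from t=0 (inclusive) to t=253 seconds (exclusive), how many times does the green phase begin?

Cycle = 60+4+22 = 86s
green phase starts at t = k*86 + 0 for k=0,1,2,...
Need k*86+0 < 253 → k < 2.942
k ∈ {0, ..., 2} → 3 starts

Answer: 3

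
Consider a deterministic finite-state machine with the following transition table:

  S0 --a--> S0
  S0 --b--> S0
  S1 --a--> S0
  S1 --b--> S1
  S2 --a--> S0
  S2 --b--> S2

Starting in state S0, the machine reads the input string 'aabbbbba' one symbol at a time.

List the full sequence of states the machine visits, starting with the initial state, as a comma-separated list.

Answer: S0, S0, S0, S0, S0, S0, S0, S0, S0

Derivation:
Start: S0
  read 'a': S0 --a--> S0
  read 'a': S0 --a--> S0
  read 'b': S0 --b--> S0
  read 'b': S0 --b--> S0
  read 'b': S0 --b--> S0
  read 'b': S0 --b--> S0
  read 'b': S0 --b--> S0
  read 'a': S0 --a--> S0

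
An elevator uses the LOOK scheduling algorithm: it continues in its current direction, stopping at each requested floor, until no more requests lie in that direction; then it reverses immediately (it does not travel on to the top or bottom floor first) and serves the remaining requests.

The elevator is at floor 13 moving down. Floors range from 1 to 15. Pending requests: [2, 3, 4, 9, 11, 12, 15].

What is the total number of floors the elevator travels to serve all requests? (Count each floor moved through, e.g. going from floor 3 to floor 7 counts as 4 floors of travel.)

Start at floor 13 moving down, LOOK stop order: [12, 11, 9, 4, 3, 2, 15]
  13 → 12: |12-13| = 1, total = 1
  12 → 11: |11-12| = 1, total = 2
  11 → 9: |9-11| = 2, total = 4
  9 → 4: |4-9| = 5, total = 9
  4 → 3: |3-4| = 1, total = 10
  3 → 2: |2-3| = 1, total = 11
  2 → 15: |15-2| = 13, total = 24

Answer: 24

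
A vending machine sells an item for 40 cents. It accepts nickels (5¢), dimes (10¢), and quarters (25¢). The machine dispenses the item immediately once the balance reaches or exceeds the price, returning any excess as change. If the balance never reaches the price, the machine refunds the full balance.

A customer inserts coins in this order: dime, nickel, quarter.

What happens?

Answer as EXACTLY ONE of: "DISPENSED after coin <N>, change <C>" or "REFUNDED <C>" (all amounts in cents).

Answer: DISPENSED after coin 3, change 0

Derivation:
Price: 40¢
Coin 1 (dime, 10¢): balance = 10¢
Coin 2 (nickel, 5¢): balance = 15¢
Coin 3 (quarter, 25¢): balance = 40¢
  → balance >= price → DISPENSE, change = 40 - 40 = 0¢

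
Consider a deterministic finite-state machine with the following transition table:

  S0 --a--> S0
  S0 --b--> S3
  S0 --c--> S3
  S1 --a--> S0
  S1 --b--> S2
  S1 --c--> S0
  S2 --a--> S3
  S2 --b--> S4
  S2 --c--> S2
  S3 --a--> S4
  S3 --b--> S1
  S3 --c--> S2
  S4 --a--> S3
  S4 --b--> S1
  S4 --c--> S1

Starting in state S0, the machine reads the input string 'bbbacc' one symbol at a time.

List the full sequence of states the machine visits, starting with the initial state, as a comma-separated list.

Answer: S0, S3, S1, S2, S3, S2, S2

Derivation:
Start: S0
  read 'b': S0 --b--> S3
  read 'b': S3 --b--> S1
  read 'b': S1 --b--> S2
  read 'a': S2 --a--> S3
  read 'c': S3 --c--> S2
  read 'c': S2 --c--> S2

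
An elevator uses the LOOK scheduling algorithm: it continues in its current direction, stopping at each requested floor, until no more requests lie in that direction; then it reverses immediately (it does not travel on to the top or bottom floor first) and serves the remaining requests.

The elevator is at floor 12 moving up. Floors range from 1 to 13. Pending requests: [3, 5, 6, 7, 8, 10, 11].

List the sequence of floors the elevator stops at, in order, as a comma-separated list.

Answer: 11, 10, 8, 7, 6, 5, 3

Derivation:
Current: 12, moving UP
Serve above first (ascending): []
Then reverse, serve below (descending): [11, 10, 8, 7, 6, 5, 3]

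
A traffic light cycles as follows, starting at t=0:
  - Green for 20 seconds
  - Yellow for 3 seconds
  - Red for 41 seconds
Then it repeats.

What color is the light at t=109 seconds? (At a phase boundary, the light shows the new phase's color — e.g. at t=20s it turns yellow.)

Answer: red

Derivation:
Cycle length = 20 + 3 + 41 = 64s
t = 109, phase_t = 109 mod 64 = 45
45 >= 23 → RED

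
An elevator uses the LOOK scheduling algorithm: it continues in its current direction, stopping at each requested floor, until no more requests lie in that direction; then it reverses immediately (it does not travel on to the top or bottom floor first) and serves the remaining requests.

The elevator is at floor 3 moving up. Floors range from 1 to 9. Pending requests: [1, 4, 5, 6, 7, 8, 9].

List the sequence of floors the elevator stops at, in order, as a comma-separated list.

Current: 3, moving UP
Serve above first (ascending): [4, 5, 6, 7, 8, 9]
Then reverse, serve below (descending): [1]

Answer: 4, 5, 6, 7, 8, 9, 1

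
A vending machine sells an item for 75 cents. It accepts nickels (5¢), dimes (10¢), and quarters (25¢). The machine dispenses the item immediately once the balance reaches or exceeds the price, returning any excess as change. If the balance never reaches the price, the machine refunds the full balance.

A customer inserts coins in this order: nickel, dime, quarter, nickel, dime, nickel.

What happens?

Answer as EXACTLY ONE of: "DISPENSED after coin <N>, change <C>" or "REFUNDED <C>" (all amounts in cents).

Price: 75¢
Coin 1 (nickel, 5¢): balance = 5¢
Coin 2 (dime, 10¢): balance = 15¢
Coin 3 (quarter, 25¢): balance = 40¢
Coin 4 (nickel, 5¢): balance = 45¢
Coin 5 (dime, 10¢): balance = 55¢
Coin 6 (nickel, 5¢): balance = 60¢
All coins inserted, balance 60¢ < price 75¢ → REFUND 60¢

Answer: REFUNDED 60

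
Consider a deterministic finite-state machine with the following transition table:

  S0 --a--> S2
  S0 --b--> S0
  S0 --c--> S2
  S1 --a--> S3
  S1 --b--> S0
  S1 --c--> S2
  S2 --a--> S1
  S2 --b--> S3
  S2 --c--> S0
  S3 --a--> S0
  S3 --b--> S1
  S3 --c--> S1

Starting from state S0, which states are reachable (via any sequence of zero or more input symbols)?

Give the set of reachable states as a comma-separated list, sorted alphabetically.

BFS from S0:
  visit S0: S0--a-->S2 (new), S0--b-->S0 (seen), S0--c-->S2 (seen)
  visit S2: S2--a-->S1 (new), S2--b-->S3 (new), S2--c-->S0 (seen)
  visit S1: S1--a-->S3 (seen), S1--b-->S0 (seen), S1--c-->S2 (seen)
  visit S3: S3--a-->S0 (seen), S3--b-->S1 (seen), S3--c-->S1 (seen)

Answer: S0, S1, S2, S3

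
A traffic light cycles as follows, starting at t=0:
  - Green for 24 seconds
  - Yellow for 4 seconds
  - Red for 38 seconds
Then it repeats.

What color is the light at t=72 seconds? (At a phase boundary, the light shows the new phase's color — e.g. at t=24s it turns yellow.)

Cycle length = 24 + 4 + 38 = 66s
t = 72, phase_t = 72 mod 66 = 6
6 < 24 (green end) → GREEN

Answer: green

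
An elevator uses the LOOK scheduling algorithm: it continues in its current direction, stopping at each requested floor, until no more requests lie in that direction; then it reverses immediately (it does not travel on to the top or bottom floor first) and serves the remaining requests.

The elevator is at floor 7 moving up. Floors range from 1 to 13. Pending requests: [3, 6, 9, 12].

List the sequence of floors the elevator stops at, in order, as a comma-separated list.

Current: 7, moving UP
Serve above first (ascending): [9, 12]
Then reverse, serve below (descending): [6, 3]

Answer: 9, 12, 6, 3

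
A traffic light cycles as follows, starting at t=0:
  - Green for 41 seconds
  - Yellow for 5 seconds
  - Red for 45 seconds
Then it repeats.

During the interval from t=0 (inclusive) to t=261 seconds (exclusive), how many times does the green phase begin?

Answer: 3

Derivation:
Cycle = 41+5+45 = 91s
green phase starts at t = k*91 + 0 for k=0,1,2,...
Need k*91+0 < 261 → k < 2.868
k ∈ {0, ..., 2} → 3 starts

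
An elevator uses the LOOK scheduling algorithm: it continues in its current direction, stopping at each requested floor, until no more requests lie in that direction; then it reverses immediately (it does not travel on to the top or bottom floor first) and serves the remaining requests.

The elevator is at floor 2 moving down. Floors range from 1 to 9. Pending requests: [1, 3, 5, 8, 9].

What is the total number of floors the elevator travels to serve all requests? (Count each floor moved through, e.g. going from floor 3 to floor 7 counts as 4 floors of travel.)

Answer: 9

Derivation:
Start at floor 2 moving down, LOOK stop order: [1, 3, 5, 8, 9]
  2 → 1: |1-2| = 1, total = 1
  1 → 3: |3-1| = 2, total = 3
  3 → 5: |5-3| = 2, total = 5
  5 → 8: |8-5| = 3, total = 8
  8 → 9: |9-8| = 1, total = 9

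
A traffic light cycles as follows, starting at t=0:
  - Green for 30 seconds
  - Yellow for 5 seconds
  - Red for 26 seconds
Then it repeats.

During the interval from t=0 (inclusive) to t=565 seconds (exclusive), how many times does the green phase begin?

Cycle = 30+5+26 = 61s
green phase starts at t = k*61 + 0 for k=0,1,2,...
Need k*61+0 < 565 → k < 9.262
k ∈ {0, ..., 9} → 10 starts

Answer: 10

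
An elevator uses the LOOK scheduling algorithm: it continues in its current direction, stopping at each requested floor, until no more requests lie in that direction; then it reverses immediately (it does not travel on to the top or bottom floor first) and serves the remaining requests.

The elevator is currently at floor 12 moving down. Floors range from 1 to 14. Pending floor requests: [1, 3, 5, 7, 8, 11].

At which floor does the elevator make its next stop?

Answer: 11

Derivation:
Current floor: 12, direction: down
Requests above: []
Requests below: [1, 3, 5, 7, 8, 11]
Moving down and requests lie below → nearest below is max([1, 3, 5, 7, 8, 11]) = 11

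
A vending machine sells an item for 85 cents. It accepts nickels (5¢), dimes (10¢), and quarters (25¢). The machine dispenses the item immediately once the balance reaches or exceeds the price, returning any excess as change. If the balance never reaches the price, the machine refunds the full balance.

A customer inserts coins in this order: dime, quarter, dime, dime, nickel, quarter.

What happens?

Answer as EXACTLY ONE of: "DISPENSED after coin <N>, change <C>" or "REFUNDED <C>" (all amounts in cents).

Price: 85¢
Coin 1 (dime, 10¢): balance = 10¢
Coin 2 (quarter, 25¢): balance = 35¢
Coin 3 (dime, 10¢): balance = 45¢
Coin 4 (dime, 10¢): balance = 55¢
Coin 5 (nickel, 5¢): balance = 60¢
Coin 6 (quarter, 25¢): balance = 85¢
  → balance >= price → DISPENSE, change = 85 - 85 = 0¢

Answer: DISPENSED after coin 6, change 0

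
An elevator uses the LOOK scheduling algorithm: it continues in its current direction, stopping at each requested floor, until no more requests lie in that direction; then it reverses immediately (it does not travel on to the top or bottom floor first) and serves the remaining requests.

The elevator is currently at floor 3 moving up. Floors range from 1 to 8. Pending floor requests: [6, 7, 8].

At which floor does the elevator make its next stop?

Answer: 6

Derivation:
Current floor: 3, direction: up
Requests above: [6, 7, 8]
Requests below: []
Moving up and requests lie above → nearest above is min([6, 7, 8]) = 6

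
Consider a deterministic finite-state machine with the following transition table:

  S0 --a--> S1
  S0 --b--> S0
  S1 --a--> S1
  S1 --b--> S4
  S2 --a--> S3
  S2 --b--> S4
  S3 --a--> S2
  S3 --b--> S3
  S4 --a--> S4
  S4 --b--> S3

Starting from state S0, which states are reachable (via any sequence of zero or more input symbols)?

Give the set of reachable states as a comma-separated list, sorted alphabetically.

Answer: S0, S1, S2, S3, S4

Derivation:
BFS from S0:
  visit S0: S0--a-->S1 (new), S0--b-->S0 (seen)
  visit S1: S1--a-->S1 (seen), S1--b-->S4 (new)
  visit S4: S4--a-->S4 (seen), S4--b-->S3 (new)
  visit S3: S3--a-->S2 (new), S3--b-->S3 (seen)
  visit S2: S2--a-->S3 (seen), S2--b-->S4 (seen)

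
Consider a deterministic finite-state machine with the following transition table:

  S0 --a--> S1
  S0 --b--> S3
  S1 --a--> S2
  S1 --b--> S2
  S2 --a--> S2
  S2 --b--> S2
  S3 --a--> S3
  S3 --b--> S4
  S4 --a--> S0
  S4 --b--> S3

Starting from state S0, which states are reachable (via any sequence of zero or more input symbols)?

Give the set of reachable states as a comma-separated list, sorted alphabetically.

BFS from S0:
  visit S0: S0--a-->S1 (new), S0--b-->S3 (new)
  visit S1: S1--a-->S2 (new), S1--b-->S2 (seen)
  visit S3: S3--a-->S3 (seen), S3--b-->S4 (new)
  visit S2: S2--a-->S2 (seen), S2--b-->S2 (seen)
  visit S4: S4--a-->S0 (seen), S4--b-->S3 (seen)

Answer: S0, S1, S2, S3, S4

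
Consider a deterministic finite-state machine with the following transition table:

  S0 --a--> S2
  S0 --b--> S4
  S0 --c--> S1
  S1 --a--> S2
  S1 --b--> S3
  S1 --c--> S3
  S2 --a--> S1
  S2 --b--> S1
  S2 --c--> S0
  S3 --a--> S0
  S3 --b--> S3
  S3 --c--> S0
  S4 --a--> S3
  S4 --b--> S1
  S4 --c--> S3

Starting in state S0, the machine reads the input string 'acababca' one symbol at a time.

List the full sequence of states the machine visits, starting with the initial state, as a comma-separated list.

Start: S0
  read 'a': S0 --a--> S2
  read 'c': S2 --c--> S0
  read 'a': S0 --a--> S2
  read 'b': S2 --b--> S1
  read 'a': S1 --a--> S2
  read 'b': S2 --b--> S1
  read 'c': S1 --c--> S3
  read 'a': S3 --a--> S0

Answer: S0, S2, S0, S2, S1, S2, S1, S3, S0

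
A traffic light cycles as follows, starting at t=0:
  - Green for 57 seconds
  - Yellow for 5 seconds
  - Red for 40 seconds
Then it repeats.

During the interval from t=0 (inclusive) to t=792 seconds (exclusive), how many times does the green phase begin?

Answer: 8

Derivation:
Cycle = 57+5+40 = 102s
green phase starts at t = k*102 + 0 for k=0,1,2,...
Need k*102+0 < 792 → k < 7.765
k ∈ {0, ..., 7} → 8 starts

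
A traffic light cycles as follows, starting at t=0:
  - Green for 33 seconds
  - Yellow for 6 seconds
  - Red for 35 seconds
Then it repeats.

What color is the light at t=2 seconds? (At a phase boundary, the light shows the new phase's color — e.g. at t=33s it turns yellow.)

Cycle length = 33 + 6 + 35 = 74s
t = 2, phase_t = 2 mod 74 = 2
2 < 33 (green end) → GREEN

Answer: green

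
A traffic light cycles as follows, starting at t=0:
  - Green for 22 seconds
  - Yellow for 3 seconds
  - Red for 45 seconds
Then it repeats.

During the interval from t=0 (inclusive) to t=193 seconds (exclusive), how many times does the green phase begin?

Cycle = 22+3+45 = 70s
green phase starts at t = k*70 + 0 for k=0,1,2,...
Need k*70+0 < 193 → k < 2.757
k ∈ {0, ..., 2} → 3 starts

Answer: 3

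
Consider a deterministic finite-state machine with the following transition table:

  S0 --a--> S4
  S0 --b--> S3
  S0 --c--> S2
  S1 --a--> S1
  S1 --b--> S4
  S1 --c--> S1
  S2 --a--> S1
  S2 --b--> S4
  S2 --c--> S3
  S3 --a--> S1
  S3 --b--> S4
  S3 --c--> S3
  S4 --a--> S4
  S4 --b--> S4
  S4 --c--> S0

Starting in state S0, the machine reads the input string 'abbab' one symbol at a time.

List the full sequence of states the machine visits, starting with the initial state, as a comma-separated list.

Answer: S0, S4, S4, S4, S4, S4

Derivation:
Start: S0
  read 'a': S0 --a--> S4
  read 'b': S4 --b--> S4
  read 'b': S4 --b--> S4
  read 'a': S4 --a--> S4
  read 'b': S4 --b--> S4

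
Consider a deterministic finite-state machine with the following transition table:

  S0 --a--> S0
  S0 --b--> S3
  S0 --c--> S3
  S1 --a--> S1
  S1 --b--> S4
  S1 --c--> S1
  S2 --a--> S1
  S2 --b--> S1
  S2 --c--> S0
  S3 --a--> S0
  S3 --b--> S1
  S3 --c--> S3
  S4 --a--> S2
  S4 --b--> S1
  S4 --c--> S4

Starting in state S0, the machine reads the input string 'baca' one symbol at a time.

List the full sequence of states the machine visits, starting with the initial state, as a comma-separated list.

Answer: S0, S3, S0, S3, S0

Derivation:
Start: S0
  read 'b': S0 --b--> S3
  read 'a': S3 --a--> S0
  read 'c': S0 --c--> S3
  read 'a': S3 --a--> S0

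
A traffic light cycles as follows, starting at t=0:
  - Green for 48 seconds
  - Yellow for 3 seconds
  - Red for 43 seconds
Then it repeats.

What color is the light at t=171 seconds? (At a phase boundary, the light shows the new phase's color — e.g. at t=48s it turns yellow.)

Cycle length = 48 + 3 + 43 = 94s
t = 171, phase_t = 171 mod 94 = 77
77 >= 51 → RED

Answer: red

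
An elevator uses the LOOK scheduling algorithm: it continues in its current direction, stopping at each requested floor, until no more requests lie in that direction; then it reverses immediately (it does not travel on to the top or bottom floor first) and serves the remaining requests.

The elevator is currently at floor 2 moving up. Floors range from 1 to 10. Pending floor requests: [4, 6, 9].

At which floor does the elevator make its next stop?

Current floor: 2, direction: up
Requests above: [4, 6, 9]
Requests below: []
Moving up and requests lie above → nearest above is min([4, 6, 9]) = 4

Answer: 4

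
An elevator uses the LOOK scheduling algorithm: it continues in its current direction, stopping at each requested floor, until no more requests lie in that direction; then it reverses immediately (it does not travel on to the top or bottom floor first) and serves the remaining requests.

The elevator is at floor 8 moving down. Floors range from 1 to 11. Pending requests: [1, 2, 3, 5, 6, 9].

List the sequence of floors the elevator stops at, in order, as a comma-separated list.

Answer: 6, 5, 3, 2, 1, 9

Derivation:
Current: 8, moving DOWN
Serve below first (descending): [6, 5, 3, 2, 1]
Then reverse, serve above (ascending): [9]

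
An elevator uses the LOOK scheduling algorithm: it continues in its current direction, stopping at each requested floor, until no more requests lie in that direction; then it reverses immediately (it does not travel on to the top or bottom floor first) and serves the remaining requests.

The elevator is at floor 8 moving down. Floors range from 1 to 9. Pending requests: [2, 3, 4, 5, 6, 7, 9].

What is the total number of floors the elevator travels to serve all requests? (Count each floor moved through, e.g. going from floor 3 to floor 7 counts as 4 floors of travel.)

Answer: 13

Derivation:
Start at floor 8 moving down, LOOK stop order: [7, 6, 5, 4, 3, 2, 9]
  8 → 7: |7-8| = 1, total = 1
  7 → 6: |6-7| = 1, total = 2
  6 → 5: |5-6| = 1, total = 3
  5 → 4: |4-5| = 1, total = 4
  4 → 3: |3-4| = 1, total = 5
  3 → 2: |2-3| = 1, total = 6
  2 → 9: |9-2| = 7, total = 13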